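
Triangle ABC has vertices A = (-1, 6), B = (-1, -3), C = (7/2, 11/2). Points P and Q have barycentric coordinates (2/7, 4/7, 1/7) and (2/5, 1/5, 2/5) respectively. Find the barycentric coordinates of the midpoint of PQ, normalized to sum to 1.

Since both coordinate triples sum to 1, the midpoint's barycentrics are the componentwise average.
(2/7+2/5)/2 = 12/35; similarly 27/70 and 19/70.

(12/35, 27/70, 19/70)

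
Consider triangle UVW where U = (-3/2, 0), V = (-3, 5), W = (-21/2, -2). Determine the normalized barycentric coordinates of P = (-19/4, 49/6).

(-3/4, 5/3, 1/12)

Signed area of the reference triangle: [UVW] = ½·((-3/2)·(5−(-2)) + (-3)·(-2−0) + (-21/2)·(0−5)) = ½·(-21/2 + 6 + 105/2) = 24.
[PVW] = ½·((-19/4)·(5−(-2)) + (-3)·(-2−(49/6)) + (-21/2)·(49/6−5)) = ½·(-133/4 + 61/2 − 133/4) = -18, so the U-coordinate is (-18)/24 = -3/4.
[UPW] = ½·((-3/2)·(49/6−(-2)) + (-19/4)·(-2−0) + (-21/2)·(0−(49/6))) = ½·(-61/4 + 19/2 + 343/4) = 40, so the V-coordinate is 5/3.
[UVP] = ½·((-3/2)·(5−(49/6)) + (-3)·(49/6−0) + (-19/4)·(0−5)) = ½·(19/4 − 49/2 + 95/4) = 2, so the W-coordinate is 1/12.
Check: -3/4 + 5/3 + 1/12 = 1.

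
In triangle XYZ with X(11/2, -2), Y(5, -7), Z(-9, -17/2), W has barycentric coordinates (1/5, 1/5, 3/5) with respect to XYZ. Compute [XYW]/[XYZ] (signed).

3/5

The signed ratio [XYW]/[XYZ] equals the barycentric coordinate of W at vertex Z, which is 3/5.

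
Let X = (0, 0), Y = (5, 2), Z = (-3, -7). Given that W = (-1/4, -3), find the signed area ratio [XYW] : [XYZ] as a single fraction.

[XYZ] = ½·(0·(2−(-7)) + 5·(-7−0) + (-3)·(0−2)) = ½·(0 − 35 + 6) = -29/2.
[XYW] = ½·(0·(2−(-3)) + 5·(-3−0) + (-1/4)·(0−2)) = ½·(0 − 15 + 1/2) = -29/4, so the ratio is (-29/4)/(-29/2) = 1/2.

1/2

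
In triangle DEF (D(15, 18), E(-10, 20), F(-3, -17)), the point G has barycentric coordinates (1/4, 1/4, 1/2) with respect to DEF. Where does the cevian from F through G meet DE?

(5/2, 19)

Line FG meets DE where the F-coordinate vanishes; zeroing G's F-weight and renormalizing leaves D, E-weights 1/4 : 1/4 → (1/2, 1/2).
So H = (1/2)·D + (1/2)·E = (5/2, 19).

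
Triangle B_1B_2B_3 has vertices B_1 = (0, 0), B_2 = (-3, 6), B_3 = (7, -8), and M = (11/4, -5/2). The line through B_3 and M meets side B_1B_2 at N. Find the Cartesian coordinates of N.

(-3/2, 3)

Barycentric coordinates of M with respect to B_1B_2B_3: (1/4, 1/4, 1/2).
On side B_1B_2 the B_3-coordinate is zero; dropping M's B_3-weight 1/2 and renormalizing the remaining 1/4 : 1/4 gives weights 1/2, 1/2 on B_1, B_2.
N = (1/2)·(0, 0) + (1/2)·(-3, 6) = (-3/2, 3).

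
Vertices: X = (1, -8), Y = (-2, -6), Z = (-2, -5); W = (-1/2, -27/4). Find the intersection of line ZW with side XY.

Barycentric coordinates of W with respect to XYZ: (1/2, 1/4, 1/4).
On side XY the Z-coordinate is zero; dropping W's Z-weight 1/4 and renormalizing the remaining 1/2 : 1/4 gives weights 2/3, 1/3 on X, Y.
V = (2/3)·(1, -8) + (1/3)·(-2, -6) = (0, -22/3).

(0, -22/3)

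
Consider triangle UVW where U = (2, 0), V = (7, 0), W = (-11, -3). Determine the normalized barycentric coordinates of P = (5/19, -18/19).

Signed area of the reference triangle: [UVW] = ½·(2·(0−(-3)) + 7·(-3−0) + (-11)·(0−0)) = ½·(6 − 21 + 0) = -15/2.
[PVW] = ½·((5/19)·(0−(-3)) + 7·(-3−(-18/19)) + (-11)·(-18/19−0)) = ½·(15/19 − 273/19 + 198/19) = -30/19, so the U-coordinate is (-30/19)/(-15/2) = 4/19.
[UPW] = ½·(2·(-18/19−(-3)) + (5/19)·(-3−0) + (-11)·(0−(-18/19))) = ½·(78/19 − 15/19 − 198/19) = -135/38, so the V-coordinate is 9/19.
[UVP] = ½·(2·(0−(-18/19)) + 7·(-18/19−0) + (5/19)·(0−0)) = ½·(36/19 − 126/19 + 0) = -45/19, so the W-coordinate is 6/19.
Check: 4/19 + 9/19 + 6/19 = 1.

(4/19, 9/19, 6/19)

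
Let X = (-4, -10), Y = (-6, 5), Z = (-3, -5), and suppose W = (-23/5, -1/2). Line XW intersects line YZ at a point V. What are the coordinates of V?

(-14/3, 5/9)

Barycentric coordinates of W with respect to XYZ: (1/10, 1/2, 2/5).
On side YZ the X-coordinate is zero; dropping W's X-weight 1/10 and renormalizing the remaining 1/2 : 2/5 gives weights 5/9, 4/9 on Y, Z.
V = (5/9)·(-6, 5) + (4/9)·(-3, -5) = (-14/3, 5/9).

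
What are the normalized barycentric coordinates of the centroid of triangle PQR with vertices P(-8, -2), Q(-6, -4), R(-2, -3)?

(1/3, 1/3, 1/3)

The centroid is the average of the vertices, so each weight is 1/3.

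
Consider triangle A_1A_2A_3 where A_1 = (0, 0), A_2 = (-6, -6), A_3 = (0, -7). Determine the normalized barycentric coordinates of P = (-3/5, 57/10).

(9/5, 1/10, -9/10)

Signed area of the reference triangle: [A_1A_2A_3] = ½·(0·(-6−(-7)) + (-6)·(-7−0) + 0·(0−(-6))) = ½·(0 + 42 + 0) = 21.
[PA_2A_3] = ½·((-3/5)·(-6−(-7)) + (-6)·(-7−(57/10)) + 0·(57/10−(-6))) = ½·(-3/5 + 381/5 + 0) = 189/5, so the A_1-coordinate is (189/5)/21 = 9/5.
[A_1PA_3] = ½·(0·(57/10−(-7)) + (-3/5)·(-7−0) + 0·(0−(57/10))) = ½·(0 + 21/5 + 0) = 21/10, so the A_2-coordinate is 1/10.
[A_1A_2P] = ½·(0·(-6−(57/10)) + (-6)·(57/10−0) + (-3/5)·(0−(-6))) = ½·(0 − 171/5 − 18/5) = -189/10, so the A_3-coordinate is -9/10.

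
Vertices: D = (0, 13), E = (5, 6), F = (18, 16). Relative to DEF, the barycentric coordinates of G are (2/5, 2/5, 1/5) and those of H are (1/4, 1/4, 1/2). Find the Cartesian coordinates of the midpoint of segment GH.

(317/40, 471/40)

Barycentric coordinates of the midpoint are the average: (13/40, 13/40, 7/20).
Converting: (13/40)·D + (13/40)·E + (7/20)·F = (317/40, 471/40).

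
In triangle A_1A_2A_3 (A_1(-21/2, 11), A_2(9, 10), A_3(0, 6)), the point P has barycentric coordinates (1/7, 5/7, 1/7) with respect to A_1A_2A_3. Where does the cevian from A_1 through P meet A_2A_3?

(15/2, 28/3)

Line A_1P meets A_2A_3 where the A_1-coordinate vanishes; zeroing P's A_1-weight and renormalizing leaves A_2, A_3-weights 5/7 : 1/7 → (5/6, 1/6).
So Q = (5/6)·A_2 + (1/6)·A_3 = (15/2, 28/3).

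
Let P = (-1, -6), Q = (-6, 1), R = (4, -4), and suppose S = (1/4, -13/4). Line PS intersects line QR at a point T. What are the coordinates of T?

(2/3, -7/3)

Barycentric coordinates of S with respect to PQR: (1/4, 1/4, 1/2).
On side QR the P-coordinate is zero; dropping S's P-weight 1/4 and renormalizing the remaining 1/4 : 1/2 gives weights 1/3, 2/3 on Q, R.
T = (1/3)·(-6, 1) + (2/3)·(4, -4) = (2/3, -7/3).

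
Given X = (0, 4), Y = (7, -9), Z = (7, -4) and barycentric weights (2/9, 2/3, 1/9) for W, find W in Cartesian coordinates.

(49/9, -50/9)

W = (2/9)·X + (2/3)·Y + (1/9)·Z.
x-coordinate: (2/9)·0 + (2/3)·7 + (1/9)·7 = 49/9.
y-coordinate: (2/9)·4 + (2/3)·(-9) + (1/9)·(-4) = -50/9.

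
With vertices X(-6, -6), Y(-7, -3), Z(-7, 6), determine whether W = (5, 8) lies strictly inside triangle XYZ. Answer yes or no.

no

Barycentric coordinates of W: (12, -146/9, 47/9).
The three coordinates are positive, negative, positive; a point is interior exactly when all three are positive.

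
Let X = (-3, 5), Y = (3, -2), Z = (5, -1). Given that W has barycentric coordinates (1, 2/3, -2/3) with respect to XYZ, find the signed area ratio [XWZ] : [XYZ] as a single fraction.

The signed ratio [XWZ]/[XYZ] equals the barycentric coordinate of W at vertex Y, which is 2/3.

2/3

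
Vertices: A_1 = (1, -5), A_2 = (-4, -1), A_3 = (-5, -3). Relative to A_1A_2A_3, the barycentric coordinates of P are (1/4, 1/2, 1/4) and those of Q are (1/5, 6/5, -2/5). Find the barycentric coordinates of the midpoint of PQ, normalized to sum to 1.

Since both coordinate triples sum to 1, the midpoint's barycentrics are the componentwise average.
(1/4+1/5)/2 = 9/40; similarly 17/20 and -3/40.

(9/40, 17/20, -3/40)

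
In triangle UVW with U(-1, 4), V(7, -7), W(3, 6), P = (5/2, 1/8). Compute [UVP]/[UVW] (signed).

1/8

[UVW] = ½·((-1)·(-7−6) + 7·(6−4) + 3·(4−(-7))) = ½·(13 + 14 + 33) = 30.
[UVP] = ½·((-1)·(-7−(1/8)) + 7·(1/8−4) + (5/2)·(4−(-7))) = ½·(57/8 − 217/8 + 55/2) = 15/4, so the ratio is (15/4)/30 = 1/8.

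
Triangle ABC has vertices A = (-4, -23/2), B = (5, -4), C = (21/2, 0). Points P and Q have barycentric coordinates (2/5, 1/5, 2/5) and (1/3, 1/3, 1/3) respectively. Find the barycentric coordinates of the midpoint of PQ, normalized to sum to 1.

Since both coordinate triples sum to 1, the midpoint's barycentrics are the componentwise average.
(2/5+1/3)/2 = 11/30; similarly 4/15 and 11/30.

(11/30, 4/15, 11/30)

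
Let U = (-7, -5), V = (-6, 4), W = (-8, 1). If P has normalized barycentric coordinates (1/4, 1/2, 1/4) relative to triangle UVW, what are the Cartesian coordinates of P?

P = (1/4)·U + (1/2)·V + (1/4)·W.
x-coordinate: (1/4)·(-7) + (1/2)·(-6) + (1/4)·(-8) = -27/4.
y-coordinate: (1/4)·(-5) + (1/2)·4 + (1/4)·1 = 1.

(-27/4, 1)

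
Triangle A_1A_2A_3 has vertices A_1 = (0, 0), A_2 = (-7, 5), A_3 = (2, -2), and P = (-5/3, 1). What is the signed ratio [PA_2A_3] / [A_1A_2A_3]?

1/3

[A_1A_2A_3] = ½·(0·(5−(-2)) + (-7)·(-2−0) + 2·(0−5)) = ½·(0 + 14 − 10) = 2.
[PA_2A_3] = ½·((-5/3)·(5−(-2)) + (-7)·(-2−1) + 2·(1−5)) = ½·(-35/3 + 21 − 8) = 2/3, so the ratio is (2/3)/2 = 1/3.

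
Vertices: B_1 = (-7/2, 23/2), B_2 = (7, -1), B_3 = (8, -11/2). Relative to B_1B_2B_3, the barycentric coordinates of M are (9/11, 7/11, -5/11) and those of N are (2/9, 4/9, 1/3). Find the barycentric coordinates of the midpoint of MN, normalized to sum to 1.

(103/198, 107/198, -2/33)

Since both coordinate triples sum to 1, the midpoint's barycentrics are the componentwise average.
(9/11+2/9)/2 = 103/198; similarly 107/198 and -2/33.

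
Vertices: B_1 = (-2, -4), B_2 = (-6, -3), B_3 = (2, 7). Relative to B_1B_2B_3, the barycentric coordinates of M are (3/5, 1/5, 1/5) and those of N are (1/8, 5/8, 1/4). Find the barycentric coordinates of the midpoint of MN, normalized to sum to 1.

Since both coordinate triples sum to 1, the midpoint's barycentrics are the componentwise average.
(3/5+1/8)/2 = 29/80; similarly 33/80 and 9/40.

(29/80, 33/80, 9/40)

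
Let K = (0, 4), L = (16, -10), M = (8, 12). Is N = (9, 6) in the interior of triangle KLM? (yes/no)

Barycentric coordinates of N: (13/120, 7/30, 79/120).
The three coordinates are positive, positive, positive; a point is interior exactly when all three are positive.

yes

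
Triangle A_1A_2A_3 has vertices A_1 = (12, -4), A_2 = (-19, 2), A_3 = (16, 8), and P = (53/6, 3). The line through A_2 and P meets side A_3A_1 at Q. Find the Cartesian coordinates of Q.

(72/5, 16/5)

Barycentric coordinates of P with respect to A_1A_2A_3: (1/3, 1/6, 1/2).
On side A_3A_1 the A_2-coordinate is zero; dropping P's A_2-weight 1/6 and renormalizing the remaining 1/2 : 1/3 gives weights 3/5, 2/5 on A_3, A_1.
Q = (3/5)·(16, 8) + (2/5)·(12, -4) = (72/5, 16/5).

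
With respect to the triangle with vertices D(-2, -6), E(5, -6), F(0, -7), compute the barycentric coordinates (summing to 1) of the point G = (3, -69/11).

Signed area of the reference triangle: [DEF] = ½·((-2)·(-6−(-7)) + 5·(-7−(-6)) + 0·(-6−(-6))) = ½·(-2 − 5 + 0) = -7/2.
[GEF] = ½·(3·(-6−(-7)) + 5·(-7−(-69/11)) + 0·(-69/11−(-6))) = ½·(3 − 40/11 + 0) = -7/22, so the D-coordinate is (-7/22)/(-7/2) = 1/11.
[DGF] = ½·((-2)·(-69/11−(-7)) + 3·(-7−(-6)) + 0·(-6−(-69/11))) = ½·(-16/11 − 3 + 0) = -49/22, so the E-coordinate is 7/11.
[DEG] = ½·((-2)·(-6−(-69/11)) + 5·(-69/11−(-6)) + 3·(-6−(-6))) = ½·(-6/11 − 15/11 + 0) = -21/22, so the F-coordinate is 3/11.
Check: 1/11 + 7/11 + 3/11 = 1.

(1/11, 7/11, 3/11)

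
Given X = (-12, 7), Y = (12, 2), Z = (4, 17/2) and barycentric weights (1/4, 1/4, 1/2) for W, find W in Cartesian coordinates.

(2, 13/2)

W = (1/4)·X + (1/4)·Y + (1/2)·Z.
x-coordinate: (1/4)·(-12) + (1/4)·12 + (1/2)·4 = 2.
y-coordinate: (1/4)·7 + (1/4)·2 + (1/2)·(17/2) = 13/2.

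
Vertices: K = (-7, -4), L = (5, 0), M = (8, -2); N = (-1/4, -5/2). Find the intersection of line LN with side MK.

Barycentric coordinates of N with respect to KLM: (1/2, 1/4, 1/4).
On side MK the L-coordinate is zero; dropping N's L-weight 1/4 and renormalizing the remaining 1/4 : 1/2 gives weights 1/3, 2/3 on M, K.
J = (1/3)·(8, -2) + (2/3)·(-7, -4) = (-2, -10/3).

(-2, -10/3)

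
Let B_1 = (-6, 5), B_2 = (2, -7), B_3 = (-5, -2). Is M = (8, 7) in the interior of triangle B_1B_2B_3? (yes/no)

no

Barycentric coordinates of M: (32/11, 25/11, -46/11).
The three coordinates are positive, positive, negative; a point is interior exactly when all three are positive.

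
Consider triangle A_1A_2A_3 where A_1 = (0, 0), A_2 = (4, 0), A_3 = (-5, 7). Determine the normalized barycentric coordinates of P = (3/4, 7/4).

(1/4, 1/2, 1/4)

Signed area of the reference triangle: [A_1A_2A_3] = ½·(0·(0−7) + 4·(7−0) + (-5)·(0−0)) = ½·(0 + 28 + 0) = 14.
[PA_2A_3] = ½·((3/4)·(0−7) + 4·(7−(7/4)) + (-5)·(7/4−0)) = ½·(-21/4 + 21 − 35/4) = 7/2, so the A_1-coordinate is (7/2)/14 = 1/4.
[A_1PA_3] = ½·(0·(7/4−7) + (3/4)·(7−0) + (-5)·(0−(7/4))) = ½·(0 + 21/4 + 35/4) = 7, so the A_2-coordinate is 1/2.
[A_1A_2P] = ½·(0·(0−(7/4)) + 4·(7/4−0) + (3/4)·(0−0)) = ½·(0 + 7 + 0) = 7/2, so the A_3-coordinate is 1/4.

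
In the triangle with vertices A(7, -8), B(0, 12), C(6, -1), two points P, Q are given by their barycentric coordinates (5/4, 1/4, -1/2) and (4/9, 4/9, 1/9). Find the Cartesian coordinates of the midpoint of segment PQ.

(343/72, -29/12)

Barycentric coordinates of the midpoint are the average: (61/72, 25/72, -7/36).
Converting: (61/72)·A + (25/72)·B + (-7/36)·C = (343/72, -29/12).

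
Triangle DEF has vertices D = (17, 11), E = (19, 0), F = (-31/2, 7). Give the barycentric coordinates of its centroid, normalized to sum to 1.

(1/3, 1/3, 1/3)

The centroid is the average of the vertices, so each weight is 1/3.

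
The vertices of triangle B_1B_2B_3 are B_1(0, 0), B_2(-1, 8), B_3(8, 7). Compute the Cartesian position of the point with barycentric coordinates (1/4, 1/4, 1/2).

M = (1/4)·B_1 + (1/4)·B_2 + (1/2)·B_3.
x-coordinate: (1/4)·0 + (1/4)·(-1) + (1/2)·8 = 15/4.
y-coordinate: (1/4)·0 + (1/4)·8 + (1/2)·7 = 11/2.

(15/4, 11/2)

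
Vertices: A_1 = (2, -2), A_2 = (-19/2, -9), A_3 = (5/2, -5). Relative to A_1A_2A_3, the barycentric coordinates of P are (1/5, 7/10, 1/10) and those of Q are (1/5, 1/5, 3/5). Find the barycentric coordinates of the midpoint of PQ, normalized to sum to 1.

(1/5, 9/20, 7/20)

Since both coordinate triples sum to 1, the midpoint's barycentrics are the componentwise average.
(1/5+1/5)/2 = 1/5; similarly 9/20 and 7/20.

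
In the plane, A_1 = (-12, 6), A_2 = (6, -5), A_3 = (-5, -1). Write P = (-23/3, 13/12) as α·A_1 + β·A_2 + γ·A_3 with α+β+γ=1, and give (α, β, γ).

Signed area of the reference triangle: [A_1A_2A_3] = ½·((-12)·(-5−(-1)) + 6·(-1−6) + (-5)·(6−(-5))) = ½·(48 − 42 − 55) = -49/2.
[PA_2A_3] = ½·((-23/3)·(-5−(-1)) + 6·(-1−(13/12)) + (-5)·(13/12−(-5))) = ½·(92/3 − 25/2 − 365/12) = -49/8, so the A_1-coordinate is (-49/8)/(-49/2) = 1/4.
[A_1PA_3] = ½·((-12)·(13/12−(-1)) + (-23/3)·(-1−6) + (-5)·(6−(13/12))) = ½·(-25 + 161/3 − 295/12) = 49/24, so the A_2-coordinate is -1/12.
[A_1A_2P] = ½·((-12)·(-5−(13/12)) + 6·(13/12−6) + (-23/3)·(6−(-5))) = ½·(73 − 59/2 − 253/3) = -245/12, so the A_3-coordinate is 5/6.
Check: 1/4 − 1/12 + 5/6 = 1.

(1/4, -1/12, 5/6)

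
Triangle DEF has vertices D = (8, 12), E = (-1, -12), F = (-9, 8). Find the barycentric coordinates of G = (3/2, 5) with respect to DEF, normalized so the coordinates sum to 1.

Signed area of the reference triangle: [DEF] = ½·(8·(-12−8) + (-1)·(8−12) + (-9)·(12−(-12))) = ½·(-160 + 4 − 216) = -186.
[GEF] = ½·((3/2)·(-12−8) + (-1)·(8−5) + (-9)·(5−(-12))) = ½·(-30 − 3 − 153) = -93, so the D-coordinate is (-93)/(-186) = 1/2.
[DGF] = ½·(8·(5−8) + (3/2)·(8−12) + (-9)·(12−5)) = ½·(-24 − 6 − 63) = -93/2, so the E-coordinate is 1/4.
[DEG] = ½·(8·(-12−5) + (-1)·(5−12) + (3/2)·(12−(-12))) = ½·(-136 + 7 + 36) = -93/2, so the F-coordinate is 1/4.

(1/2, 1/4, 1/4)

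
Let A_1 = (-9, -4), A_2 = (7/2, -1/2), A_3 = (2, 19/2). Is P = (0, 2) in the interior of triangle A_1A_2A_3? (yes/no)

Barycentric coordinates of P: (125/521, 222/521, 174/521).
The three coordinates are positive, positive, positive; a point is interior exactly when all three are positive.

yes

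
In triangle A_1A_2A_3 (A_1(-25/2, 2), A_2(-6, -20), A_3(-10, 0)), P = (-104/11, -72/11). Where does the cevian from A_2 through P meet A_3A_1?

Barycentric coordinates of P with respect to A_1A_2A_3: (4/11, 4/11, 3/11).
On side A_3A_1 the A_2-coordinate is zero; dropping P's A_2-weight 4/11 and renormalizing the remaining 3/11 : 4/11 gives weights 3/7, 4/7 on A_3, A_1.
Q = (3/7)·(-10, 0) + (4/7)·(-25/2, 2) = (-80/7, 8/7).

(-80/7, 8/7)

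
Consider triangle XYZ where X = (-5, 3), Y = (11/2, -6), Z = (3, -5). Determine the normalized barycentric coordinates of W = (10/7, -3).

Signed area of the reference triangle: [XYZ] = ½·((-5)·(-6−(-5)) + (11/2)·(-5−3) + 3·(3−(-6))) = ½·(5 − 44 + 27) = -6.
[WYZ] = ½·((10/7)·(-6−(-5)) + (11/2)·(-5−(-3)) + 3·(-3−(-6))) = ½·(-10/7 − 11 + 9) = -12/7, so the X-coordinate is (-12/7)/(-6) = 2/7.
[XWZ] = ½·((-5)·(-3−(-5)) + (10/7)·(-5−3) + 3·(3−(-3))) = ½·(-10 − 80/7 + 18) = -12/7, so the Y-coordinate is 2/7.
[XYW] = ½·((-5)·(-6−(-3)) + (11/2)·(-3−3) + (10/7)·(3−(-6))) = ½·(15 − 33 + 90/7) = -18/7, so the Z-coordinate is 3/7.
Check: 2/7 + 2/7 + 3/7 = 1.

(2/7, 2/7, 3/7)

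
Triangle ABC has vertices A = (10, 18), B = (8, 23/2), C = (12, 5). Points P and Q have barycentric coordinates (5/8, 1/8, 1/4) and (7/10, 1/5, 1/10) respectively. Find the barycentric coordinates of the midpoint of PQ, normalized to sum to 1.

Since both coordinate triples sum to 1, the midpoint's barycentrics are the componentwise average.
(5/8+7/10)/2 = 53/80; similarly 13/80 and 7/40.

(53/80, 13/80, 7/40)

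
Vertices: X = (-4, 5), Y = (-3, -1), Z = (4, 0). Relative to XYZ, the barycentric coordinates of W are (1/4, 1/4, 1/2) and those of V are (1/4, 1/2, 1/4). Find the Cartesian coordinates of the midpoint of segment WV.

Barycentric coordinates of the midpoint are the average: (1/4, 3/8, 3/8).
Converting: (1/4)·X + (3/8)·Y + (3/8)·Z = (-5/8, 7/8).

(-5/8, 7/8)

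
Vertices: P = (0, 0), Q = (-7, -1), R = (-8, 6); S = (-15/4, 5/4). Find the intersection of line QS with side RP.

Barycentric coordinates of S with respect to PQR: (1/2, 1/4, 1/4).
On side RP the Q-coordinate is zero; dropping S's Q-weight 1/4 and renormalizing the remaining 1/4 : 1/2 gives weights 1/3, 2/3 on R, P.
T = (1/3)·(-8, 6) + (2/3)·(0, 0) = (-8/3, 2).

(-8/3, 2)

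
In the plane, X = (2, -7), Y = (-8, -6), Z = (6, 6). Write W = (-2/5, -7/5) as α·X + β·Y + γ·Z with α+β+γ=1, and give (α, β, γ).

(1/5, 2/5, 2/5)

Signed area of the reference triangle: [XYZ] = ½·(2·(-6−6) + (-8)·(6−(-7)) + 6·(-7−(-6))) = ½·(-24 − 104 − 6) = -67.
[WYZ] = ½·((-2/5)·(-6−6) + (-8)·(6−(-7/5)) + 6·(-7/5−(-6))) = ½·(24/5 − 296/5 + 138/5) = -67/5, so the X-coordinate is (-67/5)/(-67) = 1/5.
[XWZ] = ½·(2·(-7/5−6) + (-2/5)·(6−(-7)) + 6·(-7−(-7/5))) = ½·(-74/5 − 26/5 − 168/5) = -134/5, so the Y-coordinate is 2/5.
[XYW] = ½·(2·(-6−(-7/5)) + (-8)·(-7/5−(-7)) + (-2/5)·(-7−(-6))) = ½·(-46/5 − 224/5 + 2/5) = -134/5, so the Z-coordinate is 2/5.
Check: 1/5 + 2/5 + 2/5 = 1.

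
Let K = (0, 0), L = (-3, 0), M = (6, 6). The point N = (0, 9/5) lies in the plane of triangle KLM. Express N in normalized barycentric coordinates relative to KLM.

Signed area of the reference triangle: [KLM] = ½·(0·(0−6) + (-3)·(6−0) + 6·(0−0)) = ½·(0 − 18 + 0) = -9.
[NLM] = ½·(0·(0−6) + (-3)·(6−(9/5)) + 6·(9/5−0)) = ½·(0 − 63/5 + 54/5) = -9/10, so the K-coordinate is (-9/10)/(-9) = 1/10.
[KNM] = ½·(0·(9/5−6) + 0·(6−0) + 6·(0−(9/5))) = ½·(0 + 0 − 54/5) = -27/5, so the L-coordinate is 3/5.
[KLN] = ½·(0·(0−(9/5)) + (-3)·(9/5−0) + 0·(0−0)) = ½·(0 − 27/5 + 0) = -27/10, so the M-coordinate is 3/10.

(1/10, 3/5, 3/10)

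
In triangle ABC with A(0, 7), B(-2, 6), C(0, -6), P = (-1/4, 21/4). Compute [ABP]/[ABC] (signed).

1/8

[ABC] = ½·(0·(6−(-6)) + (-2)·(-6−7) + 0·(7−6)) = ½·(0 + 26 + 0) = 13.
[ABP] = ½·(0·(6−(21/4)) + (-2)·(21/4−7) + (-1/4)·(7−6)) = ½·(0 + 7/2 − 1/4) = 13/8, so the ratio is (13/8)/13 = 1/8.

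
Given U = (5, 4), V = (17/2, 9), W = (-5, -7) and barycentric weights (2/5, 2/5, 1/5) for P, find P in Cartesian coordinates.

P = (2/5)·U + (2/5)·V + (1/5)·W.
x-coordinate: (2/5)·5 + (2/5)·(17/2) + (1/5)·(-5) = 22/5.
y-coordinate: (2/5)·4 + (2/5)·9 + (1/5)·(-7) = 19/5.

(22/5, 19/5)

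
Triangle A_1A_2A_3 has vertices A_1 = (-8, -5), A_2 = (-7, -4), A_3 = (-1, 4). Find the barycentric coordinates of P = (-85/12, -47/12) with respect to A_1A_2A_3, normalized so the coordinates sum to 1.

(7/12, 1/3, 1/12)

Signed area of the reference triangle: [A_1A_2A_3] = ½·((-8)·(-4−4) + (-7)·(4−(-5)) + (-1)·(-5−(-4))) = ½·(64 − 63 + 1) = 1.
[PA_2A_3] = ½·((-85/12)·(-4−4) + (-7)·(4−(-47/12)) + (-1)·(-47/12−(-4))) = ½·(170/3 − 665/12 − 1/12) = 7/12, so the A_1-coordinate is (7/12)/1 = 7/12.
[A_1PA_3] = ½·((-8)·(-47/12−4) + (-85/12)·(4−(-5)) + (-1)·(-5−(-47/12))) = ½·(190/3 − 255/4 + 13/12) = 1/3, so the A_2-coordinate is 1/3.
[A_1A_2P] = ½·((-8)·(-4−(-47/12)) + (-7)·(-47/12−(-5)) + (-85/12)·(-5−(-4))) = ½·(2/3 − 91/12 + 85/12) = 1/12, so the A_3-coordinate is 1/12.
Check: 7/12 + 1/3 + 1/12 = 1.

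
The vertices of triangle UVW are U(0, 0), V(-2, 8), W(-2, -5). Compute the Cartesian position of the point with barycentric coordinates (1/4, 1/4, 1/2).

P = (1/4)·U + (1/4)·V + (1/2)·W.
x-coordinate: (1/4)·0 + (1/4)·(-2) + (1/2)·(-2) = -3/2.
y-coordinate: (1/4)·0 + (1/4)·8 + (1/2)·(-5) = -1/2.

(-3/2, -1/2)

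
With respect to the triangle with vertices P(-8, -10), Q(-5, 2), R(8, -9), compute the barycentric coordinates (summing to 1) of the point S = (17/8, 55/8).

(-3/4, 11/8, 3/8)

Signed area of the reference triangle: [PQR] = ½·((-8)·(2−(-9)) + (-5)·(-9−(-10)) + 8·(-10−2)) = ½·(-88 − 5 − 96) = -189/2.
[SQR] = ½·((17/8)·(2−(-9)) + (-5)·(-9−(55/8)) + 8·(55/8−2)) = ½·(187/8 + 635/8 + 39) = 567/8, so the P-coordinate is (567/8)/(-189/2) = -3/4.
[PSR] = ½·((-8)·(55/8−(-9)) + (17/8)·(-9−(-10)) + 8·(-10−(55/8))) = ½·(-127 + 17/8 − 135) = -2079/16, so the Q-coordinate is 11/8.
[PQS] = ½·((-8)·(2−(55/8)) + (-5)·(55/8−(-10)) + (17/8)·(-10−2)) = ½·(39 − 675/8 − 51/2) = -567/16, so the R-coordinate is 3/8.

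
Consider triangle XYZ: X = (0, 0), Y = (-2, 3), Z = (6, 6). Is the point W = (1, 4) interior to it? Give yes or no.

Barycentric coordinates of W: (1/30, 3/5, 11/30).
The three coordinates are positive, positive, positive; a point is interior exactly when all three are positive.

yes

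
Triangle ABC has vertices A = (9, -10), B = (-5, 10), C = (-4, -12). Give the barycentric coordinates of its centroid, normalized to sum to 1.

(1/3, 1/3, 1/3)

The centroid is the average of the vertices, so each weight is 1/3.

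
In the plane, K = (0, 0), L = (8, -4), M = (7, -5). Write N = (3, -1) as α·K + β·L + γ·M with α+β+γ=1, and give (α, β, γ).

Signed area of the reference triangle: [KLM] = ½·(0·(-4−(-5)) + 8·(-5−0) + 7·(0−(-4))) = ½·(0 − 40 + 28) = -6.
[NLM] = ½·(3·(-4−(-5)) + 8·(-5−(-1)) + 7·(-1−(-4))) = ½·(3 − 32 + 21) = -4, so the K-coordinate is (-4)/(-6) = 2/3.
[KNM] = ½·(0·(-1−(-5)) + 3·(-5−0) + 7·(0−(-1))) = ½·(0 − 15 + 7) = -4, so the L-coordinate is 2/3.
[KLN] = ½·(0·(-4−(-1)) + 8·(-1−0) + 3·(0−(-4))) = ½·(0 − 8 + 12) = 2, so the M-coordinate is -1/3.
Check: 2/3 + 2/3 − 1/3 = 1.

(2/3, 2/3, -1/3)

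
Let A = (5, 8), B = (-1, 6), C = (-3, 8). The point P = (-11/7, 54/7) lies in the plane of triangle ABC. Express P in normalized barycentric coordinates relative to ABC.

Signed area of the reference triangle: [ABC] = ½·(5·(6−8) + (-1)·(8−8) + (-3)·(8−6)) = ½·(-10 + 0 − 6) = -8.
[PBC] = ½·((-11/7)·(6−8) + (-1)·(8−(54/7)) + (-3)·(54/7−6)) = ½·(22/7 − 2/7 − 36/7) = -8/7, so the A-coordinate is (-8/7)/(-8) = 1/7.
[APC] = ½·(5·(54/7−8) + (-11/7)·(8−8) + (-3)·(8−(54/7))) = ½·(-10/7 + 0 − 6/7) = -8/7, so the B-coordinate is 1/7.
[ABP] = ½·(5·(6−(54/7)) + (-1)·(54/7−8) + (-11/7)·(8−6)) = ½·(-60/7 + 2/7 − 22/7) = -40/7, so the C-coordinate is 5/7.

(1/7, 1/7, 5/7)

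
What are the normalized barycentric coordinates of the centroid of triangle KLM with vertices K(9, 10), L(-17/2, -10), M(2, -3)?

(1/3, 1/3, 1/3)

The centroid is the average of the vertices, so each weight is 1/3.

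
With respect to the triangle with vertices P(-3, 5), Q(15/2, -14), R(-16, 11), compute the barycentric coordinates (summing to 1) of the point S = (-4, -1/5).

Signed area of the reference triangle: [PQR] = ½·((-3)·(-14−11) + (15/2)·(11−5) + (-16)·(5−(-14))) = ½·(75 + 45 − 304) = -92.
[SQR] = ½·((-4)·(-14−11) + (15/2)·(11−(-1/5)) + (-16)·(-1/5−(-14))) = ½·(100 + 84 − 1104/5) = -92/5, so the P-coordinate is (-92/5)/(-92) = 1/5.
[PSR] = ½·((-3)·(-1/5−11) + (-4)·(11−5) + (-16)·(5−(-1/5))) = ½·(168/5 − 24 − 416/5) = -184/5, so the Q-coordinate is 2/5.
[PQS] = ½·((-3)·(-14−(-1/5)) + (15/2)·(-1/5−5) + (-4)·(5−(-14))) = ½·(207/5 − 39 − 76) = -184/5, so the R-coordinate is 2/5.
Check: 1/5 + 2/5 + 2/5 = 1.

(1/5, 2/5, 2/5)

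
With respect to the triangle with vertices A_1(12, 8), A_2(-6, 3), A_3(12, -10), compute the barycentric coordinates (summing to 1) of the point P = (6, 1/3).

Signed area of the reference triangle: [A_1A_2A_3] = ½·(12·(3−(-10)) + (-6)·(-10−8) + 12·(8−3)) = ½·(156 + 108 + 60) = 162.
[PA_2A_3] = ½·(6·(3−(-10)) + (-6)·(-10−(1/3)) + 12·(1/3−3)) = ½·(78 + 62 − 32) = 54, so the A_1-coordinate is 54/162 = 1/3.
[A_1PA_3] = ½·(12·(1/3−(-10)) + 6·(-10−8) + 12·(8−(1/3))) = ½·(124 − 108 + 92) = 54, so the A_2-coordinate is 1/3.
[A_1A_2P] = ½·(12·(3−(1/3)) + (-6)·(1/3−8) + 6·(8−3)) = ½·(32 + 46 + 30) = 54, so the A_3-coordinate is 1/3.
Check: 1/3 + 1/3 + 1/3 = 1.

(1/3, 1/3, 1/3)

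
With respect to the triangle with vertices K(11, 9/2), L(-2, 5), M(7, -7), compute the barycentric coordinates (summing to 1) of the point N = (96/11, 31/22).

(7/11, 1/11, 3/11)

Signed area of the reference triangle: [KLM] = ½·(11·(5−(-7)) + (-2)·(-7−(9/2)) + 7·(9/2−5)) = ½·(132 + 23 − 7/2) = 303/4.
[NLM] = ½·((96/11)·(5−(-7)) + (-2)·(-7−(31/22)) + 7·(31/22−5)) = ½·(1152/11 + 185/11 − 553/22) = 2121/44, so the K-coordinate is (2121/44)/(303/4) = 7/11.
[KNM] = ½·(11·(31/22−(-7)) + (96/11)·(-7−(9/2)) + 7·(9/2−(31/22))) = ½·(185/2 − 1104/11 + 238/11) = 303/44, so the L-coordinate is 1/11.
[KLN] = ½·(11·(5−(31/22)) + (-2)·(31/22−(9/2)) + (96/11)·(9/2−5)) = ½·(79/2 + 68/11 − 48/11) = 909/44, so the M-coordinate is 3/11.
Check: 7/11 + 1/11 + 3/11 = 1.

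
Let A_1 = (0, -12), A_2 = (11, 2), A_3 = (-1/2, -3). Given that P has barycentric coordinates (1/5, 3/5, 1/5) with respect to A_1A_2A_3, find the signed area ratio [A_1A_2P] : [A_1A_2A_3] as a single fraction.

The signed ratio [A_1A_2P]/[A_1A_2A_3] equals the barycentric coordinate of P at vertex A_3, which is 1/5.

1/5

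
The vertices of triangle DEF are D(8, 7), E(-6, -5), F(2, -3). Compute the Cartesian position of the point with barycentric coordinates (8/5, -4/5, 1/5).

(18, 73/5)

G = (8/5)·D + (-4/5)·E + (1/5)·F.
x-coordinate: (8/5)·8 + (-4/5)·(-6) + (1/5)·2 = 18.
y-coordinate: (8/5)·7 + (-4/5)·(-5) + (1/5)·(-3) = 73/5.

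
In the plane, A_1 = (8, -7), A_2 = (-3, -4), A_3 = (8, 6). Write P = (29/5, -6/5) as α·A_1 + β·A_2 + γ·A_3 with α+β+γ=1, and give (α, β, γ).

(2/5, 1/5, 2/5)

Signed area of the reference triangle: [A_1A_2A_3] = ½·(8·(-4−6) + (-3)·(6−(-7)) + 8·(-7−(-4))) = ½·(-80 − 39 − 24) = -143/2.
[PA_2A_3] = ½·((29/5)·(-4−6) + (-3)·(6−(-6/5)) + 8·(-6/5−(-4))) = ½·(-58 − 108/5 + 112/5) = -143/5, so the A_1-coordinate is (-143/5)/(-143/2) = 2/5.
[A_1PA_3] = ½·(8·(-6/5−6) + (29/5)·(6−(-7)) + 8·(-7−(-6/5))) = ½·(-288/5 + 377/5 − 232/5) = -143/10, so the A_2-coordinate is 1/5.
[A_1A_2P] = ½·(8·(-4−(-6/5)) + (-3)·(-6/5−(-7)) + (29/5)·(-7−(-4))) = ½·(-112/5 − 87/5 − 87/5) = -143/5, so the A_3-coordinate is 2/5.
Check: 2/5 + 1/5 + 2/5 = 1.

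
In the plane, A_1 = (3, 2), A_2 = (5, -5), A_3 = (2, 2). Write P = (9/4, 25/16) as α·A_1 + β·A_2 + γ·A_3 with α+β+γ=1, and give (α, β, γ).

Signed area of the reference triangle: [A_1A_2A_3] = ½·(3·(-5−2) + 5·(2−2) + 2·(2−(-5))) = ½·(-21 + 0 + 14) = -7/2.
[PA_2A_3] = ½·((9/4)·(-5−2) + 5·(2−(25/16)) + 2·(25/16−(-5))) = ½·(-63/4 + 35/16 + 105/8) = -7/32, so the A_1-coordinate is (-7/32)/(-7/2) = 1/16.
[A_1PA_3] = ½·(3·(25/16−2) + (9/4)·(2−2) + 2·(2−(25/16))) = ½·(-21/16 + 0 + 7/8) = -7/32, so the A_2-coordinate is 1/16.
[A_1A_2P] = ½·(3·(-5−(25/16)) + 5·(25/16−2) + (9/4)·(2−(-5))) = ½·(-315/16 − 35/16 + 63/4) = -49/16, so the A_3-coordinate is 7/8.
Check: 1/16 + 1/16 + 7/8 = 1.

(1/16, 1/16, 7/8)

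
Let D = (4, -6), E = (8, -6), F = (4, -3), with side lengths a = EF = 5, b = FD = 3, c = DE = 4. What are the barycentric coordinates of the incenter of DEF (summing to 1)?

(5/12, 1/4, 1/3)

The incenter has barycentric coordinates proportional to the opposite side lengths: (5 : 3 : 4).
Normalizing by 5+3+4 = 12 gives (5/12, 1/4, 1/3).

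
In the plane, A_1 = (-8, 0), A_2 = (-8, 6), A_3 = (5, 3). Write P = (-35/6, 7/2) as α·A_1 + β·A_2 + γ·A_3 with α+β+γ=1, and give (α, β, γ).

Signed area of the reference triangle: [A_1A_2A_3] = ½·((-8)·(6−3) + (-8)·(3−0) + 5·(0−6)) = ½·(-24 − 24 − 30) = -39.
[PA_2A_3] = ½·((-35/6)·(6−3) + (-8)·(3−(7/2)) + 5·(7/2−6)) = ½·(-35/2 + 4 − 25/2) = -13, so the A_1-coordinate is (-13)/(-39) = 1/3.
[A_1PA_3] = ½·((-8)·(7/2−3) + (-35/6)·(3−0) + 5·(0−(7/2))) = ½·(-4 − 35/2 − 35/2) = -39/2, so the A_2-coordinate is 1/2.
[A_1A_2P] = ½·((-8)·(6−(7/2)) + (-8)·(7/2−0) + (-35/6)·(0−6)) = ½·(-20 − 28 + 35) = -13/2, so the A_3-coordinate is 1/6.
Check: 1/3 + 1/2 + 1/6 = 1.

(1/3, 1/2, 1/6)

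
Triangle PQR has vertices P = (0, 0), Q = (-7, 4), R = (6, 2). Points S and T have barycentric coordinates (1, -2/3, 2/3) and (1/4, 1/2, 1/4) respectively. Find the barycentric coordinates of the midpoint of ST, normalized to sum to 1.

(5/8, -1/12, 11/24)

Since both coordinate triples sum to 1, the midpoint's barycentrics are the componentwise average.
(1+1/4)/2 = 5/8; similarly -1/12 and 11/24.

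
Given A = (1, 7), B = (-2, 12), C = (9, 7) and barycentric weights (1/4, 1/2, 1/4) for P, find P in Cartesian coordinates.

P = (1/4)·A + (1/2)·B + (1/4)·C.
x-coordinate: (1/4)·1 + (1/2)·(-2) + (1/4)·9 = 3/2.
y-coordinate: (1/4)·7 + (1/2)·12 + (1/4)·7 = 19/2.

(3/2, 19/2)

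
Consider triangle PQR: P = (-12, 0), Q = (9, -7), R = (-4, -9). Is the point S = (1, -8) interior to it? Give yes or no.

Barycentric coordinates of S: (3/133, 53/133, 11/19).
The three coordinates are positive, positive, positive; a point is interior exactly when all three are positive.

yes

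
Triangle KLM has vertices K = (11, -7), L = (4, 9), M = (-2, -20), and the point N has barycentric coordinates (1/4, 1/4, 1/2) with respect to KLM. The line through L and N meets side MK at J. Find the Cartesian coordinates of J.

Line LN meets MK where the L-coordinate vanishes; zeroing N's L-weight and renormalizing leaves M, K-weights 1/2 : 1/4 → (2/3, 1/3).
So J = (2/3)·M + (1/3)·K = (7/3, -47/3).

(7/3, -47/3)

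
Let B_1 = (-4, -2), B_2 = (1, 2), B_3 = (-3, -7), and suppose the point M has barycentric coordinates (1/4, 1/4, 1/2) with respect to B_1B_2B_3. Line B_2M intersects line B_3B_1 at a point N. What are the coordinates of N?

Line B_2M meets B_3B_1 where the B_2-coordinate vanishes; zeroing M's B_2-weight and renormalizing leaves B_3, B_1-weights 1/2 : 1/4 → (2/3, 1/3).
So N = (2/3)·B_3 + (1/3)·B_1 = (-10/3, -16/3).

(-10/3, -16/3)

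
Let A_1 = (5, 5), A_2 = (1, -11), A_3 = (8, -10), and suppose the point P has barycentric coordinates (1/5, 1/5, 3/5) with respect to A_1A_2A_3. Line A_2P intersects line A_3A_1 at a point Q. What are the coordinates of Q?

Line A_2P meets A_3A_1 where the A_2-coordinate vanishes; zeroing P's A_2-weight and renormalizing leaves A_3, A_1-weights 3/5 : 1/5 → (3/4, 1/4).
So Q = (3/4)·A_3 + (1/4)·A_1 = (29/4, -25/4).

(29/4, -25/4)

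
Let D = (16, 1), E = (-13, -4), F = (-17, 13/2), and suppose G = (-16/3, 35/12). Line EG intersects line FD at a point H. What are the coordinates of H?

Barycentric coordinates of G with respect to DEF: (1/3, 1/6, 1/2).
On side FD the E-coordinate is zero; dropping G's E-weight 1/6 and renormalizing the remaining 1/2 : 1/3 gives weights 3/5, 2/5 on F, D.
H = (3/5)·(-17, 13/2) + (2/5)·(16, 1) = (-19/5, 43/10).

(-19/5, 43/10)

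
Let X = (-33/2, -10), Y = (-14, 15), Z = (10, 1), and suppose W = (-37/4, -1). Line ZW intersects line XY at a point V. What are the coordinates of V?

Barycentric coordinates of W with respect to XYZ: (1/2, 1/4, 1/4).
On side XY the Z-coordinate is zero; dropping W's Z-weight 1/4 and renormalizing the remaining 1/2 : 1/4 gives weights 2/3, 1/3 on X, Y.
V = (2/3)·(-33/2, -10) + (1/3)·(-14, 15) = (-47/3, -5/3).

(-47/3, -5/3)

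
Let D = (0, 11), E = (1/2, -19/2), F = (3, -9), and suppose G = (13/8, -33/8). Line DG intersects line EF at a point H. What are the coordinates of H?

Barycentric coordinates of G with respect to DEF: (1/4, 1/4, 1/2).
On side EF the D-coordinate is zero; dropping G's D-weight 1/4 and renormalizing the remaining 1/4 : 1/2 gives weights 1/3, 2/3 on E, F.
H = (1/3)·(1/2, -19/2) + (2/3)·(3, -9) = (13/6, -55/6).

(13/6, -55/6)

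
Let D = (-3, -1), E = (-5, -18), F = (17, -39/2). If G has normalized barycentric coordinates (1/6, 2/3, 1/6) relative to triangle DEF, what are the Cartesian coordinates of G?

G = (1/6)·D + (2/3)·E + (1/6)·F.
x-coordinate: (1/6)·(-3) + (2/3)·(-5) + (1/6)·17 = -1.
y-coordinate: (1/6)·(-1) + (2/3)·(-18) + (1/6)·(-39/2) = -185/12.

(-1, -185/12)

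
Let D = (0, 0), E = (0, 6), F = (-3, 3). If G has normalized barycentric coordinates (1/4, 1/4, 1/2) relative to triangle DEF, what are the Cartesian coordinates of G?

G = (1/4)·D + (1/4)·E + (1/2)·F.
x-coordinate: (1/4)·0 + (1/4)·0 + (1/2)·(-3) = -3/2.
y-coordinate: (1/4)·0 + (1/4)·6 + (1/2)·3 = 3.

(-3/2, 3)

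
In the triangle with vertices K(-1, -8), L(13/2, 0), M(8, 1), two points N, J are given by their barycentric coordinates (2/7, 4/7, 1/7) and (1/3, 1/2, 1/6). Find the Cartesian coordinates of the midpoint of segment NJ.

(247/56, -65/28)

Barycentric coordinates of the midpoint are the average: (13/42, 15/28, 13/84).
Converting: (13/42)·K + (15/28)·L + (13/84)·M = (247/56, -65/28).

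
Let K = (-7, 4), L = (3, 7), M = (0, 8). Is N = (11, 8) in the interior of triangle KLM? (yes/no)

no

Barycentric coordinates of N: (-11/19, 44/19, -14/19).
The three coordinates are negative, positive, negative; a point is interior exactly when all three are positive.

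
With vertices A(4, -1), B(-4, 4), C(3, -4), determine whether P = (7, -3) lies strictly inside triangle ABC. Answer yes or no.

Barycentric coordinates of P: (39/29, -11/29, 1/29).
The three coordinates are positive, negative, positive; a point is interior exactly when all three are positive.

no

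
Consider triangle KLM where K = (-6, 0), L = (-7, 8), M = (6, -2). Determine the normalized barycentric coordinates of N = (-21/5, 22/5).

Signed area of the reference triangle: [KLM] = ½·((-6)·(8−(-2)) + (-7)·(-2−0) + 6·(0−8)) = ½·(-60 + 14 − 48) = -47.
[NLM] = ½·((-21/5)·(8−(-2)) + (-7)·(-2−(22/5)) + 6·(22/5−8)) = ½·(-42 + 224/5 − 108/5) = -47/5, so the K-coordinate is (-47/5)/(-47) = 1/5.
[KNM] = ½·((-6)·(22/5−(-2)) + (-21/5)·(-2−0) + 6·(0−(22/5))) = ½·(-192/5 + 42/5 − 132/5) = -141/5, so the L-coordinate is 3/5.
[KLN] = ½·((-6)·(8−(22/5)) + (-7)·(22/5−0) + (-21/5)·(0−8)) = ½·(-108/5 − 154/5 + 168/5) = -47/5, so the M-coordinate is 1/5.
Check: 1/5 + 3/5 + 1/5 = 1.

(1/5, 3/5, 1/5)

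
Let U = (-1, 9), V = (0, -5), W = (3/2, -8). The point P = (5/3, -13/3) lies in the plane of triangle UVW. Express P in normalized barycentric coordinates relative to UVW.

Signed area of the reference triangle: [UVW] = ½·((-1)·(-5−(-8)) + 0·(-8−9) + (3/2)·(9−(-5))) = ½·(-3 + 0 + 21) = 9.
[PVW] = ½·((5/3)·(-5−(-8)) + 0·(-8−(-13/3)) + (3/2)·(-13/3−(-5))) = ½·(5 + 0 + 1) = 3, so the U-coordinate is 3/9 = 1/3.
[UPW] = ½·((-1)·(-13/3−(-8)) + (5/3)·(-8−9) + (3/2)·(9−(-13/3))) = ½·(-11/3 − 85/3 + 20) = -6, so the V-coordinate is -2/3.
[UVP] = ½·((-1)·(-5−(-13/3)) + 0·(-13/3−9) + (5/3)·(9−(-5))) = ½·(2/3 + 0 + 70/3) = 12, so the W-coordinate is 4/3.

(1/3, -2/3, 4/3)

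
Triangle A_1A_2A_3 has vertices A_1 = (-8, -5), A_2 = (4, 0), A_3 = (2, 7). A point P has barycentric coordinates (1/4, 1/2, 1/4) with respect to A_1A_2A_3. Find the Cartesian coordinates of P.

(1/2, 1/2)

P = (1/4)·A_1 + (1/2)·A_2 + (1/4)·A_3.
x-coordinate: (1/4)·(-8) + (1/2)·4 + (1/4)·2 = 1/2.
y-coordinate: (1/4)·(-5) + (1/2)·0 + (1/4)·7 = 1/2.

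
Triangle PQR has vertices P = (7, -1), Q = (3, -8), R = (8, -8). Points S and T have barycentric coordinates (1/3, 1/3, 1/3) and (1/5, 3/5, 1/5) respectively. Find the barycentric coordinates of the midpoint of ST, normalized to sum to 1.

(4/15, 7/15, 4/15)

Since both coordinate triples sum to 1, the midpoint's barycentrics are the componentwise average.
(1/3+1/5)/2 = 4/15; similarly 7/15 and 4/15.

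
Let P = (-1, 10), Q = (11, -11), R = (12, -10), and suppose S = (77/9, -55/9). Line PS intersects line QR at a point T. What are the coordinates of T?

Barycentric coordinates of S with respect to PQR: (2/9, 5/9, 2/9).
On side QR the P-coordinate is zero; dropping S's P-weight 2/9 and renormalizing the remaining 5/9 : 2/9 gives weights 5/7, 2/7 on Q, R.
T = (5/7)·(11, -11) + (2/7)·(12, -10) = (79/7, -75/7).

(79/7, -75/7)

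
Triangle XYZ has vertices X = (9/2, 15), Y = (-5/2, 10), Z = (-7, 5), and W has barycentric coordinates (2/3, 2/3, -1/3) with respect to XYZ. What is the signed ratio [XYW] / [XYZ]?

-1/3

The signed ratio [XYW]/[XYZ] equals the barycentric coordinate of W at vertex Z, which is -1/3.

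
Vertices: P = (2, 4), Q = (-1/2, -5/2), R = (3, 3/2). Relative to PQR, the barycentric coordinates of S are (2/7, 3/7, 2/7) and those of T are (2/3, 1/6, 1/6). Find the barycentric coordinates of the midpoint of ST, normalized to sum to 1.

(10/21, 25/84, 19/84)

Since both coordinate triples sum to 1, the midpoint's barycentrics are the componentwise average.
(2/7+2/3)/2 = 10/21; similarly 25/84 and 19/84.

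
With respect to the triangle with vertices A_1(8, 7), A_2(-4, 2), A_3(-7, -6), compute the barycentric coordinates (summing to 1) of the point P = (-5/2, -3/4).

Signed area of the reference triangle: [A_1A_2A_3] = ½·(8·(2−(-6)) + (-4)·(-6−7) + (-7)·(7−2)) = ½·(64 + 52 − 35) = 81/2.
[PA_2A_3] = ½·((-5/2)·(2−(-6)) + (-4)·(-6−(-3/4)) + (-7)·(-3/4−2)) = ½·(-20 + 21 + 77/4) = 81/8, so the A_1-coordinate is (81/8)/(81/2) = 1/4.
[A_1PA_3] = ½·(8·(-3/4−(-6)) + (-5/2)·(-6−7) + (-7)·(7−(-3/4))) = ½·(42 + 65/2 − 217/4) = 81/8, so the A_2-coordinate is 1/4.
[A_1A_2P] = ½·(8·(2−(-3/4)) + (-4)·(-3/4−7) + (-5/2)·(7−2)) = ½·(22 + 31 − 25/2) = 81/4, so the A_3-coordinate is 1/2.
Check: 1/4 + 1/4 + 1/2 = 1.

(1/4, 1/4, 1/2)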